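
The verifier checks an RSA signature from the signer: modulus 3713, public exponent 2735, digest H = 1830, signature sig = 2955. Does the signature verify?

sig^2 ≡ 2955^2 = 8732025 ≡ 2762
sig^4 ≡ 2762^2 = 7628644 ≡ 2142
sig^8 ≡ 2142^2 = 4588164 ≡ 2609
sig^16 ≡ 2609^2 = 6806881 ≡ 952
sig^32 ≡ 952^2 = 906304 ≡ 332
sig^64 ≡ 332^2 = 110224 ≡ 2547
sig^128 ≡ 2547^2 = 6487209 ≡ 598
sig^256 ≡ 598^2 = 357604 ≡ 1156
sig^512 ≡ 1156^2 = 1336336 ≡ 3369
sig^1024 ≡ 3369^2 = 11350161 ≡ 3233
sig^2048 ≡ 3233^2 = 10452289 ≡ 194
2735 = 2048 + 512 + 128 + 32 + 8 + 4 + 2 + 1, so sig^2735 ≡ 194·3369·598·332·2609·2142·2762·2955 ≡ 3132 (mod 3713)
sig^2735 mod 3713 = 3132, but H = 1830.

does not verify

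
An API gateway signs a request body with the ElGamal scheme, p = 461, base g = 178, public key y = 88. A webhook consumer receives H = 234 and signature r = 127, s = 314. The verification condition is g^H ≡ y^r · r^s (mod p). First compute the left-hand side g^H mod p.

49

Squares mod 461: 178^1≡178, 178^2≡336, 178^4≡412, 178^8≡96, 178^16≡457, 178^32≡16, 178^64≡256, 178^128≡74
234 = 128 + 64 + 32 + 8 + 2, so 178^234 ≡ 74·256·16·96·336 ≡ 49 (mod 461)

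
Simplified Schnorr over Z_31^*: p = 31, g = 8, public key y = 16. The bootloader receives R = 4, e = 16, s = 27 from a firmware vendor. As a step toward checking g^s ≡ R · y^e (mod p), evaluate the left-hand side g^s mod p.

2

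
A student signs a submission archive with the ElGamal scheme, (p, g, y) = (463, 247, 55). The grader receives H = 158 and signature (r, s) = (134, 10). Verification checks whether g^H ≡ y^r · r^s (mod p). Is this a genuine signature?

Left side g^H mod p:
247^2 = 61009 ≡ 356
247^4 ≡ 356^2 = 126736 ≡ 337
247^8 ≡ 337^2 = 113569 ≡ 134
247^16 ≡ 134^2 = 17956 ≡ 362
247^32 ≡ 362^2 = 131044 ≡ 15
247^64 ≡ 15^2 = 225
247^128 ≡ 225^2 = 50625 ≡ 158
158 = 128 + 16 + 8 + 4 + 2, so 247^158 ≡ 158·362·134·337·356 ≡ 337 (mod 463)
Right side y^r · r^s mod p:
55^2 = 3025 ≡ 247
55^4 ≡ 247^2 = 61009 ≡ 356
55^8 ≡ 356^2 = 126736 ≡ 337
55^16 ≡ 337^2 = 113569 ≡ 134
55^32 ≡ 134^2 = 17956 ≡ 362
55^64 ≡ 362^2 = 131044 ≡ 15
55^128 ≡ 15^2 = 225
134 = 128 + 4 + 2, so 55^134 ≡ 225·356·247 ≡ 247 (mod 463)
134^2 = 17956 ≡ 362
134^4 ≡ 362^2 = 131044 ≡ 15
134^8 ≡ 15^2 = 225
10 = 8 + 2, so 134^10 ≡ 225·362 ≡ 425 (mod 463)
247·425 = 104975 ≡ 337 (mod 463)
337 ≡ 337 (mod 463), so the signature is genuine.

genuine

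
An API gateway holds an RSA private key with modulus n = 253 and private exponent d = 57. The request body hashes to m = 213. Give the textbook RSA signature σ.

m^2 ≡ 213^2 = 45369 ≡ 82
m^4 ≡ 82^2 = 6724 ≡ 146
m^8 ≡ 146^2 = 21316 ≡ 64
m^16 ≡ 64^2 = 4096 ≡ 48
m^32 ≡ 48^2 = 2304 ≡ 27
57 = 32 + 16 + 8 + 1, so m^57 ≡ 27·48·64·213 ≡ 82 (mod 253)

82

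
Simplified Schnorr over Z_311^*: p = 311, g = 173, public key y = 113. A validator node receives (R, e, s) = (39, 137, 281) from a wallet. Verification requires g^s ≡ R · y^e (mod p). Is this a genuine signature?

genuine

g^s mod p:
173^281 mod 311 = 127
R · y^e mod p:
113^137 mod 311 = 83
39·83 = 3237 ≡ 127 (mod 311)
127 ≡ 127 (mod 311); signature holds.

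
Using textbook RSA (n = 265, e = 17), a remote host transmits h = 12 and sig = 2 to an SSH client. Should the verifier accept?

reject

Squares mod 265: sig^1≡2, sig^2≡4, sig^4≡16, sig^8≡256, sig^16≡81
17 = 16 + 1, so sig^17 ≡ 81·2 ≡ 162 (mod 265)
The recovered value 162 does not match the digest 12.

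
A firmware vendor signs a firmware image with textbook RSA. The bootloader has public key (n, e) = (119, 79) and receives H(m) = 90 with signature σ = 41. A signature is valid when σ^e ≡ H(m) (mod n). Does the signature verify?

verifies

Squares mod 119: σ^1≡41, σ^2≡15, σ^4≡106, σ^8≡50, σ^16≡1, σ^32≡1, σ^64≡1
79 = 64 + 8 + 4 + 2 + 1, so σ^79 ≡ 1·50·106·15·41 ≡ 90 (mod 119)
Since 90 equals the digest 90, verification succeeds.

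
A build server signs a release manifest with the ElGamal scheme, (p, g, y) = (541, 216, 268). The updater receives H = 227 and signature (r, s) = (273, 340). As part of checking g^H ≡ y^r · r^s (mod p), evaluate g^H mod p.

Squares mod 541: 216^1≡216, 216^2≡130, 216^4≡129, 216^8≡411, 216^16≡129, 216^32≡411, 216^64≡129, 216^128≡411
227 = 128 + 64 + 32 + 2 + 1, so 216^227 ≡ 411·129·411·130·216 ≡ 268 (mod 541)

268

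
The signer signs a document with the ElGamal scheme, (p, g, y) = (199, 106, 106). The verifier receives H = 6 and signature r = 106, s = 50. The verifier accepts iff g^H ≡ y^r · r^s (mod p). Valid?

yes

Left side g^H mod p:
106^2 = 11236 ≡ 92
106^4 ≡ 92^2 = 8464 ≡ 106
6 = 4 + 2, so 106^6 ≡ 106·92 ≡ 1 (mod 199)
Right side y^r · r^s mod p:
106^2 = 11236 ≡ 92
106^4 ≡ 92^2 = 8464 ≡ 106
106^8 ≡ 106^2 = 11236 ≡ 92
106^16 ≡ 92^2 = 8464 ≡ 106
106^32 ≡ 106^2 = 11236 ≡ 92
106^64 ≡ 92^2 = 8464 ≡ 106
106 = 64 + 32 + 8 + 2, so 106^106 ≡ 106·92·92·92 ≡ 106 (mod 199)
106^2 = 11236 ≡ 92
106^4 ≡ 92^2 = 8464 ≡ 106
106^8 ≡ 106^2 = 11236 ≡ 92
106^16 ≡ 92^2 = 8464 ≡ 106
106^32 ≡ 106^2 = 11236 ≡ 92
50 = 32 + 16 + 2, so 106^50 ≡ 92·106·92 ≡ 92 (mod 199)
106·92 = 9752 ≡ 1 (mod 199)
1 ≡ 1 (mod 199), so the signature is genuine.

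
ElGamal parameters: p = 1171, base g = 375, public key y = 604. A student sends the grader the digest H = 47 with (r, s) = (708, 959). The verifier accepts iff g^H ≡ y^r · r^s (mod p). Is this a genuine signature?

genuine

Left side g^H mod p:
375^2 = 140625 ≡ 105
375^4 ≡ 105^2 = 11025 ≡ 486
375^8 ≡ 486^2 = 236196 ≡ 825
375^16 ≡ 825^2 = 680625 ≡ 274
375^32 ≡ 274^2 = 75076 ≡ 132
47 = 32 + 8 + 4 + 2 + 1, so 375^47 ≡ 132·825·486·105·375 ≡ 696 (mod 1171)
Right side y^r · r^s mod p:
604^2 = 364816 ≡ 635
604^4 ≡ 635^2 = 403225 ≡ 401
604^8 ≡ 401^2 = 160801 ≡ 374
604^16 ≡ 374^2 = 139876 ≡ 527
604^32 ≡ 527^2 = 277729 ≡ 202
604^64 ≡ 202^2 = 40804 ≡ 990
604^128 ≡ 990^2 = 980100 ≡ 1144
604^256 ≡ 1144^2 = 1308736 ≡ 729
604^512 ≡ 729^2 = 531441 ≡ 978
708 = 512 + 128 + 64 + 4, so 604^708 ≡ 978·1144·990·401 ≡ 528 (mod 1171)
708^2 = 501264 ≡ 76
708^4 ≡ 76^2 = 5776 ≡ 1092
708^8 ≡ 1092^2 = 1192464 ≡ 386
708^16 ≡ 386^2 = 148996 ≡ 279
708^32 ≡ 279^2 = 77841 ≡ 555
708^64 ≡ 555^2 = 308025 ≡ 52
708^128 ≡ 52^2 = 2704 ≡ 362
708^256 ≡ 362^2 = 131044 ≡ 1063
708^512 ≡ 1063^2 = 1129969 ≡ 1125
959 = 512 + 256 + 128 + 32 + 16 + 8 + 4 + 2 + 1, so 708^959 ≡ 1125·1063·362·555·279·386·1092·76·708 ≡ 161 (mod 1171)
528·161 = 85008 ≡ 696 (mod 1171)
696 ≡ 696 (mod 1171), so the signature is genuine.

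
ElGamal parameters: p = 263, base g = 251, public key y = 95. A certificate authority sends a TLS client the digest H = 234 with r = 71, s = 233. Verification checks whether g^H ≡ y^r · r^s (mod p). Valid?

Left side g^H mod p:
251^2 = 63001 ≡ 144
251^4 ≡ 144^2 = 20736 ≡ 222
251^8 ≡ 222^2 = 49284 ≡ 103
251^16 ≡ 103^2 = 10609 ≡ 89
251^32 ≡ 89^2 = 7921 ≡ 31
251^64 ≡ 31^2 = 961 ≡ 172
251^128 ≡ 172^2 = 29584 ≡ 128
234 = 128 + 64 + 32 + 8 + 2, so 251^234 ≡ 128·172·31·103·144 ≡ 92 (mod 263)
Right side y^r · r^s mod p:
95^2 = 9025 ≡ 83
95^4 ≡ 83^2 = 6889 ≡ 51
95^8 ≡ 51^2 = 2601 ≡ 234
95^16 ≡ 234^2 = 54756 ≡ 52
95^32 ≡ 52^2 = 2704 ≡ 74
95^64 ≡ 74^2 = 5476 ≡ 216
71 = 64 + 4 + 2 + 1, so 95^71 ≡ 216·51·83·95 ≡ 150 (mod 263)
71^2 = 5041 ≡ 44
71^4 ≡ 44^2 = 1936 ≡ 95
71^8 ≡ 95^2 = 9025 ≡ 83
71^16 ≡ 83^2 = 6889 ≡ 51
71^32 ≡ 51^2 = 2601 ≡ 234
71^64 ≡ 234^2 = 54756 ≡ 52
71^128 ≡ 52^2 = 2704 ≡ 74
233 = 128 + 64 + 32 + 8 + 1, so 71^233 ≡ 74·52·234·83·71 ≡ 119 (mod 263)
150·119 = 17850 ≡ 229 (mod 263)
92 ≠ 229, so verification fails.

no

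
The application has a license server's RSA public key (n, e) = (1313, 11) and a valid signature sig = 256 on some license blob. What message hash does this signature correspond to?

900

sig^2 ≡ 256^2 = 65536 ≡ 1199
sig^4 ≡ 1199^2 = 1437601 ≡ 1179
sig^8 ≡ 1179^2 = 1390041 ≡ 887
11 = 8 + 2 + 1, so sig^11 ≡ 887·1199·256 ≡ 900 (mod 1313)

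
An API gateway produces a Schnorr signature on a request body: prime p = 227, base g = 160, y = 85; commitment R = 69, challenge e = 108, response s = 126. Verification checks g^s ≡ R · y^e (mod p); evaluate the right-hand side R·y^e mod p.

85^2 = 7225 ≡ 188
85^4 ≡ 188^2 = 35344 ≡ 159
85^8 ≡ 159^2 = 25281 ≡ 84
85^16 ≡ 84^2 = 7056 ≡ 19
85^32 ≡ 19^2 = 361 ≡ 134
85^64 ≡ 134^2 = 17956 ≡ 23
108 = 64 + 32 + 8 + 4, so 85^108 ≡ 23·134·84·159 ≡ 147 (mod 227)
R · y^e ≡ 69·147 = 10143 ≡ 155 (mod 227)

155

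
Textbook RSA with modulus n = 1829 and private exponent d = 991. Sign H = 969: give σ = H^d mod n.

H^2 ≡ 969^2 = 938961 ≡ 684
H^4 ≡ 684^2 = 467856 ≡ 1461
H^8 ≡ 1461^2 = 2134521 ≡ 78
H^16 ≡ 78^2 = 6084 ≡ 597
H^32 ≡ 597^2 = 356409 ≡ 1583
H^64 ≡ 1583^2 = 2505889 ≡ 159
H^128 ≡ 159^2 = 25281 ≡ 1504
H^256 ≡ 1504^2 = 2262016 ≡ 1372
H^512 ≡ 1372^2 = 1882384 ≡ 343
991 = 512 + 256 + 128 + 64 + 16 + 8 + 4 + 2 + 1, so H^991 ≡ 343·1372·1504·159·597·78·1461·684·969 ≡ 535 (mod 1829)

535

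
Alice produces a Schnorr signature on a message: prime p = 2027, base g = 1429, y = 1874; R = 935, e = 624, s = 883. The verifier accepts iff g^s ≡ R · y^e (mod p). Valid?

g^s mod p:
1429^2 = 2042041 ≡ 852
1429^4 ≡ 852^2 = 725904 ≡ 238
1429^8 ≡ 238^2 = 56644 ≡ 1915
1429^16 ≡ 1915^2 = 3667225 ≡ 382
1429^32 ≡ 382^2 = 145924 ≡ 2007
1429^64 ≡ 2007^2 = 4028049 ≡ 400
1429^128 ≡ 400^2 = 160000 ≡ 1894
1429^256 ≡ 1894^2 = 3587236 ≡ 1473
1429^512 ≡ 1473^2 = 2169729 ≡ 839
883 = 512 + 256 + 64 + 32 + 16 + 2 + 1, so 1429^883 ≡ 839·1473·400·2007·382·852·1429 ≡ 817 (mod 2027)
R · y^e mod p:
1874^2 = 3511876 ≡ 1112
1874^4 ≡ 1112^2 = 1236544 ≡ 74
1874^8 ≡ 74^2 = 5476 ≡ 1422
1874^16 ≡ 1422^2 = 2022084 ≡ 1165
1874^32 ≡ 1165^2 = 1357225 ≡ 1162
1874^64 ≡ 1162^2 = 1350244 ≡ 262
1874^128 ≡ 262^2 = 68644 ≡ 1753
1874^256 ≡ 1753^2 = 3073009 ≡ 77
1874^512 ≡ 77^2 = 5929 ≡ 1875
624 = 512 + 64 + 32 + 16, so 1874^624 ≡ 1875·262·1162·1165 ≡ 1847 (mod 2027)
935·1847 = 1726945 ≡ 1968 (mod 2027)
817 ≠ 1968; the check fails.

no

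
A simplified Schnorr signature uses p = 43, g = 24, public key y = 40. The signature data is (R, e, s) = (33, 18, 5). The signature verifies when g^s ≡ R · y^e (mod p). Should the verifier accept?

reject

g^s mod p:
24^2 = 576 ≡ 17
24^4 ≡ 17^2 = 289 ≡ 31
5 = 4 + 1, so 24^5 ≡ 31·24 ≡ 13 (mod 43)
R · y^e mod p:
40^2 = 1600 ≡ 9
40^4 ≡ 9^2 = 81 ≡ 38
40^8 ≡ 38^2 = 1444 ≡ 25
40^16 ≡ 25^2 = 625 ≡ 23
18 = 16 + 2, so 40^18 ≡ 23·9 ≡ 35 (mod 43)
33·35 = 1155 ≡ 37 (mod 43)
13 ≠ 37; the check fails.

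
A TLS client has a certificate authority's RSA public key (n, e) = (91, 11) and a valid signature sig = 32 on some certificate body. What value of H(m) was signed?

sig^11 mod 91 = 37

37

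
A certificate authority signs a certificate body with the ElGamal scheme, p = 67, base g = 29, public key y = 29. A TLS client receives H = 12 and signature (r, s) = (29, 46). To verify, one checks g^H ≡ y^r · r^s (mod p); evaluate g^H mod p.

1

29^2 = 841 ≡ 37
29^4 ≡ 37^2 = 1369 ≡ 29
29^8 ≡ 29^2 = 841 ≡ 37
12 = 8 + 4, so 29^12 ≡ 37·29 ≡ 1 (mod 67)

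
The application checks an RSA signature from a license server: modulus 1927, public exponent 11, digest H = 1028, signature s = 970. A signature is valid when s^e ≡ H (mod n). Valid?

yes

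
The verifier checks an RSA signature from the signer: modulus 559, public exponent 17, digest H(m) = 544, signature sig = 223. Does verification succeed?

sig^2 ≡ 223^2 = 49729 ≡ 537
sig^4 ≡ 537^2 = 288369 ≡ 484
sig^8 ≡ 484^2 = 234256 ≡ 35
sig^16 ≡ 35^2 = 1225 ≡ 107
17 = 16 + 1, so sig^17 ≡ 107·223 ≡ 383 (mod 559)
The recovered value 383 does not match the digest 544.

fails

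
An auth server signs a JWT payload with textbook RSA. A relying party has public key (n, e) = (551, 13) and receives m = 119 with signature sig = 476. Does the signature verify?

does not verify

sig^13 mod 551 = 476
476 ≠ 119, so verification fails.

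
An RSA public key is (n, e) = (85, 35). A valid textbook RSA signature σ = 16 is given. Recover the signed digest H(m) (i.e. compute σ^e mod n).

σ^35 mod 85 = 16

16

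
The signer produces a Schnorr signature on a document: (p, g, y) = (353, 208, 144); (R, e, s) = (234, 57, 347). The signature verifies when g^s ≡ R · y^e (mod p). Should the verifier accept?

reject

g^s mod p:
Squares mod 353: 208^1≡208, 208^2≡198, 208^4≡21, 208^8≡88, 208^16≡331, 208^32≡131, 208^64≡217, 208^128≡140, 208^256≡185
347 = 256 + 64 + 16 + 8 + 2 + 1, so 208^347 ≡ 185·217·331·88·198·208 ≡ 115 (mod 353)
R · y^e mod p:
Squares mod 353: 144^1≡144, 144^2≡262, 144^4≡162, 144^8≡122, 144^16≡58, 144^32≡187
57 = 32 + 16 + 8 + 1, so 144^57 ≡ 187·58·122·144 ≡ 188 (mod 353)
234·188 = 43992 ≡ 220 (mod 353)
115 ≠ 220; the check fails.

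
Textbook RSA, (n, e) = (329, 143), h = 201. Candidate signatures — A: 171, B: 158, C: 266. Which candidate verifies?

A

Candidate A: 171^143 mod 329 = 201
  → matches h = 201
Candidate B: 158^143 mod 329 = 128
Candidate C: 266^143 mod 329 = 182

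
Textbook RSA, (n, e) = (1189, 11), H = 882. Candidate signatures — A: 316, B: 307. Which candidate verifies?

Candidate A: 316^2 = 99856 ≡ 1169; 316^4 ≡ 1169^2 = 1366561 ≡ 400; 316^8 ≡ 400^2 = 160000 ≡ 674; 11 = 8 + 2 + 1, so 316^11 ≡ 674·1169·316 ≡ 507 (mod 1189)
Candidate B: 307^2 = 94249 ≡ 318; 307^4 ≡ 318^2 = 101124 ≡ 59; 307^8 ≡ 59^2 = 3481 ≡ 1103; 11 = 8 + 2 + 1, so 307^11 ≡ 1103·318·307 ≡ 882 (mod 1189)
  → matches H = 882

B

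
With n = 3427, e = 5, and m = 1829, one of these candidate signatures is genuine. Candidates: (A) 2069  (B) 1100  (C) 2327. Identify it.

Candidate A: Squares mod 3427: 2069^1≡2069, 2069^2≡438, 2069^4≡3359; 5 = 4 + 1, so 2069^5 ≡ 3359·2069 ≡ 3242 (mod 3427)
Candidate B: Squares mod 3427: 1100^1≡1100, 1100^2≡269, 1100^4≡394; 5 = 4 + 1, so 1100^5 ≡ 394·1100 ≡ 1598 (mod 3427)
Candidate C: Squares mod 3427: 2327^1≡2327, 2327^2≡269, 2327^4≡394; 5 = 4 + 1, so 2327^5 ≡ 394·2327 ≡ 1829 (mod 3427)
  → matches m = 1829

C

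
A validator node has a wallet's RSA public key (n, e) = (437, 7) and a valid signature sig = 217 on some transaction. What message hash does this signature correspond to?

198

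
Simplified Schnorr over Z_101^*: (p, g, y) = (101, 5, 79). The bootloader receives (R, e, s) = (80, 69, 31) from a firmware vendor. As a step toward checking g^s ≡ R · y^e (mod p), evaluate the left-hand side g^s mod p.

71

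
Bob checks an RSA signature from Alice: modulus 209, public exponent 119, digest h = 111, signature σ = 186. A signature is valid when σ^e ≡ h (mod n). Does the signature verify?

σ^2 ≡ 186^2 = 34596 ≡ 111
σ^4 ≡ 111^2 = 12321 ≡ 199
σ^8 ≡ 199^2 = 39601 ≡ 100
σ^16 ≡ 100^2 = 10000 ≡ 177
σ^32 ≡ 177^2 = 31329 ≡ 188
σ^64 ≡ 188^2 = 35344 ≡ 23
119 = 64 + 32 + 16 + 4 + 2 + 1, so σ^119 ≡ 23·188·177·199·111·186 ≡ 98 (mod 209)
σ^119 mod 209 = 98, but h = 111.

does not verify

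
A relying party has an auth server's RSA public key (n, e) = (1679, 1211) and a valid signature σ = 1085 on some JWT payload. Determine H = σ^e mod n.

σ^2 ≡ 1085^2 = 1177225 ≡ 246
σ^4 ≡ 246^2 = 60516 ≡ 72
σ^8 ≡ 72^2 = 5184 ≡ 147
σ^16 ≡ 147^2 = 21609 ≡ 1461
σ^32 ≡ 1461^2 = 2134521 ≡ 512
σ^64 ≡ 512^2 = 262144 ≡ 220
σ^128 ≡ 220^2 = 48400 ≡ 1388
σ^256 ≡ 1388^2 = 1926544 ≡ 731
σ^512 ≡ 731^2 = 534361 ≡ 439
σ^1024 ≡ 439^2 = 192721 ≡ 1315
1211 = 1024 + 128 + 32 + 16 + 8 + 2 + 1, so σ^1211 ≡ 1315·1388·512·1461·147·246·1085 ≡ 533 (mod 1679)

533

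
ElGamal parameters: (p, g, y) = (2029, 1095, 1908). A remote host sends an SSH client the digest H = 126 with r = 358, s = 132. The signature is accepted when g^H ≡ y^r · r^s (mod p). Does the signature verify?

does not verify

Left side g^H mod p:
1095^2 = 1199025 ≡ 1915
1095^4 ≡ 1915^2 = 3667225 ≡ 822
1095^8 ≡ 822^2 = 675684 ≡ 27
1095^16 ≡ 27^2 = 729
1095^32 ≡ 729^2 = 531441 ≡ 1872
1095^64 ≡ 1872^2 = 3504384 ≡ 301
126 = 64 + 32 + 16 + 8 + 4 + 2, so 1095^126 ≡ 301·1872·729·27·822·1915 ≡ 1786 (mod 2029)
Right side y^r · r^s mod p:
1908^2 = 3640464 ≡ 438
1908^4 ≡ 438^2 = 191844 ≡ 1118
1908^8 ≡ 1118^2 = 1249924 ≡ 60
1908^16 ≡ 60^2 = 3600 ≡ 1571
1908^32 ≡ 1571^2 = 2468041 ≡ 777
1908^64 ≡ 777^2 = 603729 ≡ 1116
1908^128 ≡ 1116^2 = 1245456 ≡ 1679
1908^256 ≡ 1679^2 = 2819041 ≡ 760
358 = 256 + 64 + 32 + 4 + 2, so 1908^358 ≡ 760·1116·777·1118·438 ≡ 1293 (mod 2029)
358^2 = 128164 ≡ 337
358^4 ≡ 337^2 = 113569 ≡ 1974
358^8 ≡ 1974^2 = 3896676 ≡ 996
358^16 ≡ 996^2 = 992016 ≡ 1864
358^32 ≡ 1864^2 = 3474496 ≡ 848
358^64 ≡ 848^2 = 719104 ≡ 838
358^128 ≡ 838^2 = 702244 ≡ 210
132 = 128 + 4, so 358^132 ≡ 210·1974 ≡ 624 (mod 2029)
1293·624 = 806832 ≡ 1319 (mod 2029)
1786 ≠ 1319, so verification fails.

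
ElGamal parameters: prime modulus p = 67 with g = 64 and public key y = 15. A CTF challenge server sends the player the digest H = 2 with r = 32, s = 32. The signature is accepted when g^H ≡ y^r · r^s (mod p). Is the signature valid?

invalid

Left side g^H mod p:
64^2 = 4096 ≡ 9
Right side y^r · r^s mod p:
15^2 = 225 ≡ 24
15^4 ≡ 24^2 = 576 ≡ 40
15^8 ≡ 40^2 = 1600 ≡ 59
15^16 ≡ 59^2 = 3481 ≡ 64
15^32 ≡ 64^2 = 4096 ≡ 9
32^2 = 1024 ≡ 19
32^4 ≡ 19^2 = 361 ≡ 26
32^8 ≡ 26^2 = 676 ≡ 6
32^16 ≡ 6^2 = 36
32^32 ≡ 36^2 = 1296 ≡ 23
9·23 = 207 ≡ 6 (mod 67)
9 ≠ 6, so verification fails.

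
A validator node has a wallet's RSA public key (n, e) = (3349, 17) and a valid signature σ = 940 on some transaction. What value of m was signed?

Squares mod 3349: σ^1≡940, σ^2≡2813, σ^4≡2631, σ^8≡3127, σ^16≡2398
17 = 16 + 1, so σ^17 ≡ 2398·940 ≡ 243 (mod 3349)

243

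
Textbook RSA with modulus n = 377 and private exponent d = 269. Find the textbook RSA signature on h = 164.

Squares mod 377: h^1≡164, h^2≡129, h^4≡53, h^8≡170, h^16≡248, h^32≡53, h^64≡170, h^128≡248, h^256≡53
269 = 256 + 8 + 4 + 1, so h^269 ≡ 53·170·53·164 ≡ 333 (mod 377)

333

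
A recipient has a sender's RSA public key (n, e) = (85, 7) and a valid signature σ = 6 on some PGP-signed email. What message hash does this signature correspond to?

σ^2 ≡ 6^2 = 36
σ^4 ≡ 36^2 = 1296 ≡ 21
7 = 4 + 2 + 1, so σ^7 ≡ 21·36·6 ≡ 31 (mod 85)

31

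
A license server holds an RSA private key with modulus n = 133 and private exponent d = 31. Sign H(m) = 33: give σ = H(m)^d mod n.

(H(m))^2 ≡ 33^2 = 1089 ≡ 25
(H(m))^4 ≡ 25^2 = 625 ≡ 93
(H(m))^8 ≡ 93^2 = 8649 ≡ 4
(H(m))^16 ≡ 4^2 = 16
31 = 16 + 8 + 4 + 2 + 1, so (H(m))^31 ≡ 16·4·93·25·33 ≡ 40 (mod 133)

40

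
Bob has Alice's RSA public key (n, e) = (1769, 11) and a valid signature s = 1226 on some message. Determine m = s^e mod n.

1569

Squares mod 1769: s^1≡1226, s^2≡1195, s^4≡442, s^8≡774
11 = 8 + 2 + 1, so s^11 ≡ 774·1195·1226 ≡ 1569 (mod 1769)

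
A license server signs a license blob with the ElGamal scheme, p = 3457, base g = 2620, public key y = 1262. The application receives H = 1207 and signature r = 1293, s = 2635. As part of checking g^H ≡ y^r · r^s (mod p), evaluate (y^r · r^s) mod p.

2258

1262^2 = 1592644 ≡ 2424
1262^4 ≡ 2424^2 = 5875776 ≡ 2333
1262^8 ≡ 2333^2 = 5442889 ≡ 1571
1262^16 ≡ 1571^2 = 2468041 ≡ 3200
1262^32 ≡ 3200^2 = 10240000 ≡ 366
1262^64 ≡ 366^2 = 133956 ≡ 2590
1262^128 ≡ 2590^2 = 6708100 ≡ 1520
1262^256 ≡ 1520^2 = 2310400 ≡ 1124
1262^512 ≡ 1124^2 = 1263376 ≡ 1571
1262^1024 ≡ 1571^2 = 2468041 ≡ 3200
1293 = 1024 + 256 + 8 + 4 + 1, so 1262^1293 ≡ 3200·1124·1571·2333·1262 ≡ 1346 (mod 3457)
1293^2 = 1671849 ≡ 2118
1293^4 ≡ 2118^2 = 4485924 ≡ 2195
1293^8 ≡ 2195^2 = 4818025 ≡ 2424
1293^16 ≡ 2424^2 = 5875776 ≡ 2333
1293^32 ≡ 2333^2 = 5442889 ≡ 1571
1293^64 ≡ 1571^2 = 2468041 ≡ 3200
1293^128 ≡ 3200^2 = 10240000 ≡ 366
1293^256 ≡ 366^2 = 133956 ≡ 2590
1293^512 ≡ 2590^2 = 6708100 ≡ 1520
1293^1024 ≡ 1520^2 = 2310400 ≡ 1124
1293^2048 ≡ 1124^2 = 1263376 ≡ 1571
2635 = 2048 + 512 + 64 + 8 + 2 + 1, so 1293^2635 ≡ 1571·1520·3200·2424·2118·1293 ≡ 2832 (mod 3457)
y^r · r^s ≡ 1346·2832 = 3811872 ≡ 2258 (mod 3457)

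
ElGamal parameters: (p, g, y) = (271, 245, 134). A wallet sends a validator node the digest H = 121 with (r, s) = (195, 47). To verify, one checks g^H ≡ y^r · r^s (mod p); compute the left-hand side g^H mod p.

250

245^2 = 60025 ≡ 134
245^4 ≡ 134^2 = 17956 ≡ 70
245^8 ≡ 70^2 = 4900 ≡ 22
245^16 ≡ 22^2 = 484 ≡ 213
245^32 ≡ 213^2 = 45369 ≡ 112
245^64 ≡ 112^2 = 12544 ≡ 78
121 = 64 + 32 + 16 + 8 + 1, so 245^121 ≡ 78·112·213·22·245 ≡ 250 (mod 271)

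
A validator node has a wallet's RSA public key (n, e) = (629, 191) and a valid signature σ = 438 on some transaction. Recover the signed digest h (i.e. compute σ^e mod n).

Squares mod 629: σ^1≡438, σ^2≡628, σ^4≡1, σ^8≡1, σ^16≡1, σ^32≡1, σ^64≡1, σ^128≡1
191 = 128 + 32 + 16 + 8 + 4 + 2 + 1, so σ^191 ≡ 1·1·1·1·1·628·438 ≡ 191 (mod 629)

191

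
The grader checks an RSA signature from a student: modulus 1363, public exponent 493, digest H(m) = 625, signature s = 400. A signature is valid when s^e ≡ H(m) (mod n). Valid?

yes

Squares mod 1363: s^1≡400, s^2≡529, s^4≡426, s^8≡197, s^16≡645, s^32≡310, s^64≡690, s^128≡413, s^256≡194
493 = 256 + 128 + 64 + 32 + 8 + 4 + 1, so s^493 ≡ 194·413·690·310·197·426·400 ≡ 625 (mod 1363)
s^493 mod 1363 = 625 matches H(m).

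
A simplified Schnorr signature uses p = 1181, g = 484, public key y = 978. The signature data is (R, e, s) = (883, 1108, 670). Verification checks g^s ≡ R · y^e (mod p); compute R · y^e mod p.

1177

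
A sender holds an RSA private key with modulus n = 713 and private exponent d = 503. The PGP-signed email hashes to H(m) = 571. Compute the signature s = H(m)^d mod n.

520

Squares mod 713: (H(m))^1≡571, (H(m))^2≡200, (H(m))^4≡72, (H(m))^8≡193, (H(m))^16≡173, (H(m))^32≡696, (H(m))^64≡289, (H(m))^128≡100, (H(m))^256≡18
503 = 256 + 128 + 64 + 32 + 16 + 4 + 2 + 1, so (H(m))^503 ≡ 18·100·289·696·173·72·200·571 ≡ 520 (mod 713)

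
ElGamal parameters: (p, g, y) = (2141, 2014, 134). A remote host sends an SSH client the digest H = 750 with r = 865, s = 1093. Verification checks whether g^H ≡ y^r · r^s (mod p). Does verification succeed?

Left side g^H mod p:
2014^750 mod 2141 = 1752
Right side y^r · r^s mod p:
134^865 mod 2141 = 1417
865^1093 mod 2141 = 1348
1417·1348 = 1910116 ≡ 344 (mod 2141)
1752 ≠ 344, so verification fails.

fails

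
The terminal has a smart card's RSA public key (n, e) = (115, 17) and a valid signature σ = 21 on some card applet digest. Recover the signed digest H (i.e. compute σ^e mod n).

51

Squares mod 115: σ^1≡21, σ^2≡96, σ^4≡16, σ^8≡26, σ^16≡101
17 = 16 + 1, so σ^17 ≡ 101·21 ≡ 51 (mod 115)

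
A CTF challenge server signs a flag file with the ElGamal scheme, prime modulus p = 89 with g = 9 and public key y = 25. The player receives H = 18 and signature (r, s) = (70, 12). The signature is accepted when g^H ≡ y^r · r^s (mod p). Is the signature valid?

invalid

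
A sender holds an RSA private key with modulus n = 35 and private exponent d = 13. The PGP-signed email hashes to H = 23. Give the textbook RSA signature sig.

23

H^13 mod 35 = 23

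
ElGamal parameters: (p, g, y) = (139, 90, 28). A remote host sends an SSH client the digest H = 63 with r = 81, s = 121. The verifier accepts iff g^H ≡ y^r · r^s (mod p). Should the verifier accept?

Left side g^H mod p:
90^2 = 8100 ≡ 38
90^4 ≡ 38^2 = 1444 ≡ 54
90^8 ≡ 54^2 = 2916 ≡ 136
90^16 ≡ 136^2 = 18496 ≡ 9
90^32 ≡ 9^2 = 81
63 = 32 + 16 + 8 + 4 + 2 + 1, so 90^63 ≡ 81·9·136·54·38·90 ≡ 59 (mod 139)
Right side y^r · r^s mod p:
28^2 = 784 ≡ 89
28^4 ≡ 89^2 = 7921 ≡ 137
28^8 ≡ 137^2 = 18769 ≡ 4
28^16 ≡ 4^2 = 16
28^32 ≡ 16^2 = 256 ≡ 117
28^64 ≡ 117^2 = 13689 ≡ 67
81 = 64 + 16 + 1, so 28^81 ≡ 67·16·28 ≡ 131 (mod 139)
81^2 = 6561 ≡ 28
81^4 ≡ 28^2 = 784 ≡ 89
81^8 ≡ 89^2 = 7921 ≡ 137
81^16 ≡ 137^2 = 18769 ≡ 4
81^32 ≡ 4^2 = 16
81^64 ≡ 16^2 = 256 ≡ 117
121 = 64 + 32 + 16 + 8 + 1, so 81^121 ≡ 117·16·4·137·81 ≡ 136 (mod 139)
131·136 = 17816 ≡ 24 (mod 139)
59 ≠ 24, so verification fails.

reject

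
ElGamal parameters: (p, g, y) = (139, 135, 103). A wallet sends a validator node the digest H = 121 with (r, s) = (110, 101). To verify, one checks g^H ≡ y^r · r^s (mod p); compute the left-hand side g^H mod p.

50

Squares mod 139: 135^1≡135, 135^2≡16, 135^4≡117, 135^8≡67, 135^16≡41, 135^32≡13, 135^64≡30
121 = 64 + 32 + 16 + 8 + 1, so 135^121 ≡ 30·13·41·67·135 ≡ 50 (mod 139)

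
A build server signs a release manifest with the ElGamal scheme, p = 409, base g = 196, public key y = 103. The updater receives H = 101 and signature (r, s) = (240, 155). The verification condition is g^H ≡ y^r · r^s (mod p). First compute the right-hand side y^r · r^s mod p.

Squares mod 409: 103^1≡103, 103^2≡384, 103^4≡216, 103^8≡30, 103^16≡82, 103^32≡180, 103^64≡89, 103^128≡150
240 = 128 + 64 + 32 + 16, so 103^240 ≡ 150·89·180·82 ≡ 25 (mod 409)
Squares mod 409: 240^1≡240, 240^2≡340, 240^4≡262, 240^8≡341, 240^16≡125, 240^32≡83, 240^64≡345, 240^128≡6
155 = 128 + 16 + 8 + 2 + 1, so 240^155 ≡ 6·125·341·340·240 ≡ 358 (mod 409)
y^r · r^s ≡ 25·358 = 8950 ≡ 361 (mod 409)

361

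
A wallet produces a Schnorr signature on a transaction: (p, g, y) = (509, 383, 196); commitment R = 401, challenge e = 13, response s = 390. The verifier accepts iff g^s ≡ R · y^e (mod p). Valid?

no

g^s mod p:
383^2 = 146689 ≡ 97
383^4 ≡ 97^2 = 9409 ≡ 247
383^8 ≡ 247^2 = 61009 ≡ 438
383^16 ≡ 438^2 = 191844 ≡ 460
383^32 ≡ 460^2 = 211600 ≡ 365
383^64 ≡ 365^2 = 133225 ≡ 376
383^128 ≡ 376^2 = 141376 ≡ 383
383^256 ≡ 383^2 = 146689 ≡ 97
390 = 256 + 128 + 4 + 2, so 383^390 ≡ 97·383·247·97 ≡ 293 (mod 509)
R · y^e mod p:
196^2 = 38416 ≡ 241
196^4 ≡ 241^2 = 58081 ≡ 55
196^8 ≡ 55^2 = 3025 ≡ 480
13 = 8 + 4 + 1, so 196^13 ≡ 480·55·196 ≡ 415 (mod 509)
401·415 = 166415 ≡ 481 (mod 509)
293 ≠ 481; the check fails.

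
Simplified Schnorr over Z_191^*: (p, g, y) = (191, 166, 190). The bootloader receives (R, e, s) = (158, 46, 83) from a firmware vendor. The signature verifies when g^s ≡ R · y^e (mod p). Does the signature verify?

does not verify

g^s mod p:
166^2 = 27556 ≡ 52
166^4 ≡ 52^2 = 2704 ≡ 30
166^8 ≡ 30^2 = 900 ≡ 136
166^16 ≡ 136^2 = 18496 ≡ 160
166^32 ≡ 160^2 = 25600 ≡ 6
166^64 ≡ 6^2 = 36
83 = 64 + 16 + 2 + 1, so 166^83 ≡ 36·160·52·166 ≡ 155 (mod 191)
R · y^e mod p:
190^2 = 36100 ≡ 1
190^4 ≡ 1^2 = 1
190^8 ≡ 1^2 = 1
190^16 ≡ 1^2 = 1
190^32 ≡ 1^2 = 1
46 = 32 + 8 + 4 + 2, so 190^46 ≡ 1·1·1·1 ≡ 1 (mod 191)
158·1 = 158 ≡ 158 (mod 191)
155 ≠ 158; the check fails.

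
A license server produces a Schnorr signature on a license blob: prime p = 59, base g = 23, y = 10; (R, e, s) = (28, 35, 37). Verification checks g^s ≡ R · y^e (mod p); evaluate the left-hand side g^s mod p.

43

23^2 = 529 ≡ 57
23^4 ≡ 57^2 = 3249 ≡ 4
23^8 ≡ 4^2 = 16
23^16 ≡ 16^2 = 256 ≡ 20
23^32 ≡ 20^2 = 400 ≡ 46
37 = 32 + 4 + 1, so 23^37 ≡ 46·4·23 ≡ 43 (mod 59)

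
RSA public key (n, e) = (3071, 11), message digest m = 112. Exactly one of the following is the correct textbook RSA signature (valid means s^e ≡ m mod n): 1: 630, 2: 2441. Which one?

Candidate 1: Squares mod 3071: 630^1≡630, 630^2≡741, 630^4≡2443, 630^8≡1296; 11 = 8 + 2 + 1, so 630^11 ≡ 1296·741·630 ≡ 112 (mod 3071)
  → matches m = 112
Candidate 2: Squares mod 3071: 2441^1≡2441, 2441^2≡741, 2441^4≡2443, 2441^8≡1296; 11 = 8 + 2 + 1, so 2441^11 ≡ 1296·741·2441 ≡ 2959 (mod 3071)

1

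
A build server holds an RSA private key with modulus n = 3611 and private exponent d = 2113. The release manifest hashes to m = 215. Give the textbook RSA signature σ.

m^2 ≡ 215^2 = 46225 ≡ 2893
m^4 ≡ 2893^2 = 8369449 ≡ 2762
m^8 ≡ 2762^2 = 7628644 ≡ 2212
m^16 ≡ 2212^2 = 4892944 ≡ 39
m^32 ≡ 39^2 = 1521
m^64 ≡ 1521^2 = 2313441 ≡ 2401
m^128 ≡ 2401^2 = 5764801 ≡ 1645
m^256 ≡ 1645^2 = 2706025 ≡ 1386
m^512 ≡ 1386^2 = 1920996 ≡ 3555
m^1024 ≡ 3555^2 = 12638025 ≡ 3136
m^2048 ≡ 3136^2 = 9834496 ≡ 1743
2113 = 2048 + 64 + 1, so m^2113 ≡ 1743·2401·215 ≡ 2653 (mod 3611)

2653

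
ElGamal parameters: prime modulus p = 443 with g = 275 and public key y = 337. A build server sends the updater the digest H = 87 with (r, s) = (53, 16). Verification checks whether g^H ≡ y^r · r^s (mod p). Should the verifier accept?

Left side g^H mod p:
Squares mod 443: 275^1≡275, 275^2≡315, 275^4≡436, 275^8≡49, 275^16≡186, 275^32≡42, 275^64≡435
87 = 64 + 16 + 4 + 2 + 1, so 275^87 ≡ 435·186·436·315·275 ≡ 434 (mod 443)
Right side y^r · r^s mod p:
Squares mod 443: 337^1≡337, 337^2≡161, 337^4≡227, 337^8≡141, 337^16≡389, 337^32≡258
53 = 32 + 16 + 4 + 1, so 337^53 ≡ 258·389·227·337 ≡ 394 (mod 443)
Squares mod 443: 53^1≡53, 53^2≡151, 53^4≡208, 53^8≡293, 53^16≡350
53^16 ≡ 350 (mod 443)
394·350 = 137900 ≡ 127 (mod 443)
434 ≠ 127, so verification fails.

reject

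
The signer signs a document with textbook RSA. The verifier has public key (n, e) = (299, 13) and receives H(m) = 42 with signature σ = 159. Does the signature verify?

σ^2 ≡ 159^2 = 25281 ≡ 165
σ^4 ≡ 165^2 = 27225 ≡ 16
σ^8 ≡ 16^2 = 256
13 = 8 + 4 + 1, so σ^13 ≡ 256·16·159 ≡ 42 (mod 299)
42 = H(m), so the signature checks out.

verifies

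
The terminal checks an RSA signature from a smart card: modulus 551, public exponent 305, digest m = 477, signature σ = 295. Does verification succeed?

passes

σ^2 ≡ 295^2 = 87025 ≡ 518
σ^4 ≡ 518^2 = 268324 ≡ 538
σ^8 ≡ 538^2 = 289444 ≡ 169
σ^16 ≡ 169^2 = 28561 ≡ 460
σ^32 ≡ 460^2 = 211600 ≡ 16
σ^64 ≡ 16^2 = 256
σ^128 ≡ 256^2 = 65536 ≡ 518
σ^256 ≡ 518^2 = 268324 ≡ 538
305 = 256 + 32 + 16 + 1, so σ^305 ≡ 538·16·460·295 ≡ 477 (mod 551)
σ^305 mod 551 = 477 matches m.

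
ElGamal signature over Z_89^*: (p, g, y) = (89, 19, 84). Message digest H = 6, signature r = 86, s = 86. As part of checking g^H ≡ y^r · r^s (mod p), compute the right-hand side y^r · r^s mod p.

36

84^2 = 7056 ≡ 25
84^4 ≡ 25^2 = 625 ≡ 2
84^8 ≡ 2^2 = 4
84^16 ≡ 4^2 = 16
84^32 ≡ 16^2 = 256 ≡ 78
84^64 ≡ 78^2 = 6084 ≡ 32
86 = 64 + 16 + 4 + 2, so 84^86 ≡ 32·16·2·25 ≡ 57 (mod 89)
86^2 = 7396 ≡ 9
86^4 ≡ 9^2 = 81
86^8 ≡ 81^2 = 6561 ≡ 64
86^16 ≡ 64^2 = 4096 ≡ 2
86^32 ≡ 2^2 = 4
86^64 ≡ 4^2 = 16
86 = 64 + 16 + 4 + 2, so 86^86 ≡ 16·2·81·9 ≡ 10 (mod 89)
y^r · r^s ≡ 57·10 = 570 ≡ 36 (mod 89)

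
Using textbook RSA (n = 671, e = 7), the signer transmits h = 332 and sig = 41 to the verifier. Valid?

yes

Squares mod 671: sig^1≡41, sig^2≡339, sig^4≡180
7 = 4 + 2 + 1, so sig^7 ≡ 180·339·41 ≡ 332 (mod 671)
Since 332 equals the digest 332, verification succeeds.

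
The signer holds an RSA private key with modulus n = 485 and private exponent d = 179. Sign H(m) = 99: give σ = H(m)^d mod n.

Squares mod 485: (H(m))^1≡99, (H(m))^2≡101, (H(m))^4≡16, (H(m))^8≡256, (H(m))^16≡61, (H(m))^32≡326, (H(m))^64≡61, (H(m))^128≡326
179 = 128 + 32 + 16 + 2 + 1, so (H(m))^179 ≡ 326·326·61·101·99 ≡ 474 (mod 485)

474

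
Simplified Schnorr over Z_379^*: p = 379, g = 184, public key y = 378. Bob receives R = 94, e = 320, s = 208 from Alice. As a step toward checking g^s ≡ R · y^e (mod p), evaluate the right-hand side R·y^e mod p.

94

378^320 mod 379 = 1
R · y^e ≡ 94·1 = 94 ≡ 94 (mod 379)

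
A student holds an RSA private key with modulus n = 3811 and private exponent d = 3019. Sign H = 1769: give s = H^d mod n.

3149

H^3019 mod 3811 = 3149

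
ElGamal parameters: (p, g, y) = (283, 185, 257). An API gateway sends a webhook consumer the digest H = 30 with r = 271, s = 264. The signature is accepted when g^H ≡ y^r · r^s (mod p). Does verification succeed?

fails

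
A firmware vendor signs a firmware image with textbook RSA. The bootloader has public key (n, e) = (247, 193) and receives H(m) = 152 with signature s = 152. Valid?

yes

s^2 ≡ 152^2 = 23104 ≡ 133
s^4 ≡ 133^2 = 17689 ≡ 152
s^8 ≡ 152^2 = 23104 ≡ 133
s^16 ≡ 133^2 = 17689 ≡ 152
s^32 ≡ 152^2 = 23104 ≡ 133
s^64 ≡ 133^2 = 17689 ≡ 152
s^128 ≡ 152^2 = 23104 ≡ 133
193 = 128 + 64 + 1, so s^193 ≡ 133·152·152 ≡ 152 (mod 247)
152 = H(m), so the signature checks out.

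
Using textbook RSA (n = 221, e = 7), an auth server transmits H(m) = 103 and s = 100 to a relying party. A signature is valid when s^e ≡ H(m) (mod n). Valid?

no

s^2 ≡ 100^2 = 10000 ≡ 55
s^4 ≡ 55^2 = 3025 ≡ 152
7 = 4 + 2 + 1, so s^7 ≡ 152·55·100 ≡ 178 (mod 221)
s^7 mod 221 = 178, but H(m) = 103.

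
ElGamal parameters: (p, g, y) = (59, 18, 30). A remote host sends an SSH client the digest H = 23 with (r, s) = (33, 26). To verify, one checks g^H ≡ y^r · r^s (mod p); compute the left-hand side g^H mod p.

8

18^2 = 324 ≡ 29
18^4 ≡ 29^2 = 841 ≡ 15
18^8 ≡ 15^2 = 225 ≡ 48
18^16 ≡ 48^2 = 2304 ≡ 3
23 = 16 + 4 + 2 + 1, so 18^23 ≡ 3·15·29·18 ≡ 8 (mod 59)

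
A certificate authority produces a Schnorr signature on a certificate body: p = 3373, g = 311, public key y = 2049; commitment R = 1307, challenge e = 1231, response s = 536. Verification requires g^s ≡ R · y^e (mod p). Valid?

g^s mod p:
311^2 = 96721 ≡ 2277
311^4 ≡ 2277^2 = 5184729 ≡ 428
311^8 ≡ 428^2 = 183184 ≡ 1042
311^16 ≡ 1042^2 = 1085764 ≡ 3031
311^32 ≡ 3031^2 = 9186961 ≡ 2282
311^64 ≡ 2282^2 = 5207524 ≡ 2985
311^128 ≡ 2985^2 = 8910225 ≡ 2132
311^256 ≡ 2132^2 = 4545424 ≡ 1993
311^512 ≡ 1993^2 = 3972049 ≡ 2028
536 = 512 + 16 + 8, so 311^536 ≡ 2028·3031·1042 ≡ 2907 (mod 3373)
R · y^e mod p:
2049^2 = 4198401 ≡ 2389
2049^4 ≡ 2389^2 = 5707321 ≡ 205
2049^8 ≡ 205^2 = 42025 ≡ 1549
2049^16 ≡ 1549^2 = 2399401 ≡ 1198
2049^32 ≡ 1198^2 = 1435204 ≡ 1679
2049^64 ≡ 1679^2 = 2819041 ≡ 2586
2049^128 ≡ 2586^2 = 6687396 ≡ 2110
2049^256 ≡ 2110^2 = 4452100 ≡ 3113
2049^512 ≡ 3113^2 = 9690769 ≡ 140
2049^1024 ≡ 140^2 = 19600 ≡ 2735
1231 = 1024 + 128 + 64 + 8 + 4 + 2 + 1, so 2049^1231 ≡ 2735·2110·2586·1549·205·2389·2049 ≡ 2769 (mod 3373)
1307·2769 = 3619083 ≡ 3227 (mod 3373)
2907 ≠ 3227; the check fails.

no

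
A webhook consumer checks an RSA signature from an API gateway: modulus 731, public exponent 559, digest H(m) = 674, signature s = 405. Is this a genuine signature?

genuine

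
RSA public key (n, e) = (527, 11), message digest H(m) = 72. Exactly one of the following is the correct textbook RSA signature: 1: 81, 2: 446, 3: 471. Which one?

Candidate 1: 81^11 mod 527 = 72
  → matches H(m) = 72
Candidate 2: 446^11 mod 527 = 455
Candidate 3: 471^11 mod 527 = 57

1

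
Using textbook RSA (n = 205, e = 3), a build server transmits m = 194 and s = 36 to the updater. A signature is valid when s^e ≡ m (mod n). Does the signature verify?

does not verify

s^3 mod 205 = 121
121 ≠ 194, so verification fails.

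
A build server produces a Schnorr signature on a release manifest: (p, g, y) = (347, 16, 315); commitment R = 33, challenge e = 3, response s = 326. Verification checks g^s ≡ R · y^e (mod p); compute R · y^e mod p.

315^2 = 99225 ≡ 330
3 = 2 + 1, so 315^3 ≡ 330·315 ≡ 197 (mod 347)
R · y^e ≡ 33·197 = 6501 ≡ 255 (mod 347)

255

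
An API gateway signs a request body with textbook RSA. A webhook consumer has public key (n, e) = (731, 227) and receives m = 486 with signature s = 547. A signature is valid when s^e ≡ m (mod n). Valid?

yes

s^2 ≡ 547^2 = 299209 ≡ 230
s^4 ≡ 230^2 = 52900 ≡ 268
s^8 ≡ 268^2 = 71824 ≡ 186
s^16 ≡ 186^2 = 34596 ≡ 239
s^32 ≡ 239^2 = 57121 ≡ 103
s^64 ≡ 103^2 = 10609 ≡ 375
s^128 ≡ 375^2 = 140625 ≡ 273
227 = 128 + 64 + 32 + 2 + 1, so s^227 ≡ 273·375·103·230·547 ≡ 486 (mod 731)
486 = m, so the signature checks out.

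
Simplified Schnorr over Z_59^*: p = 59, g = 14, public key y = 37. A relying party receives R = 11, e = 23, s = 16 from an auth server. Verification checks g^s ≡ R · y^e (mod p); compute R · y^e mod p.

41

37^2 = 1369 ≡ 12
37^4 ≡ 12^2 = 144 ≡ 26
37^8 ≡ 26^2 = 676 ≡ 27
37^16 ≡ 27^2 = 729 ≡ 21
23 = 16 + 4 + 2 + 1, so 37^23 ≡ 21·26·12·37 ≡ 52 (mod 59)
R · y^e ≡ 11·52 = 572 ≡ 41 (mod 59)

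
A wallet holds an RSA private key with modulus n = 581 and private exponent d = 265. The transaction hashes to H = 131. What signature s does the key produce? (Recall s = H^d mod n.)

H^2 ≡ 131^2 = 17161 ≡ 312
H^4 ≡ 312^2 = 97344 ≡ 317
H^8 ≡ 317^2 = 100489 ≡ 557
H^16 ≡ 557^2 = 310249 ≡ 576
H^32 ≡ 576^2 = 331776 ≡ 25
H^64 ≡ 25^2 = 625 ≡ 44
H^128 ≡ 44^2 = 1936 ≡ 193
H^256 ≡ 193^2 = 37249 ≡ 65
265 = 256 + 8 + 1, so H^265 ≡ 65·557·131 ≡ 152 (mod 581)

152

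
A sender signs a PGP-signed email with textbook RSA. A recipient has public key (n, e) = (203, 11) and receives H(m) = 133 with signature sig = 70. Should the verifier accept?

accept

sig^2 ≡ 70^2 = 4900 ≡ 28
sig^4 ≡ 28^2 = 784 ≡ 175
sig^8 ≡ 175^2 = 30625 ≡ 175
11 = 8 + 2 + 1, so sig^11 ≡ 175·28·70 ≡ 133 (mod 203)
sig^11 mod 203 = 133 matches H(m).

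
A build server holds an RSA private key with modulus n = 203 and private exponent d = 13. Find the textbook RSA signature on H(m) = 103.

194

(H(m))^13 mod 203 = 194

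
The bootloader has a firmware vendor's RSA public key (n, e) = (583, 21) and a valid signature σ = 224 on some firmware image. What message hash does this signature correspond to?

389

σ^2 ≡ 224^2 = 50176 ≡ 38
σ^4 ≡ 38^2 = 1444 ≡ 278
σ^8 ≡ 278^2 = 77284 ≡ 328
σ^16 ≡ 328^2 = 107584 ≡ 312
21 = 16 + 4 + 1, so σ^21 ≡ 312·278·224 ≡ 389 (mod 583)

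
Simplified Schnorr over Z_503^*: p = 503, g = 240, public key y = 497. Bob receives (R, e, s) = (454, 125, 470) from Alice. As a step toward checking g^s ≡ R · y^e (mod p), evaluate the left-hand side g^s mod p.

22

240^2 = 57600 ≡ 258
240^4 ≡ 258^2 = 66564 ≡ 168
240^8 ≡ 168^2 = 28224 ≡ 56
240^16 ≡ 56^2 = 3136 ≡ 118
240^32 ≡ 118^2 = 13924 ≡ 343
240^64 ≡ 343^2 = 117649 ≡ 450
240^128 ≡ 450^2 = 202500 ≡ 294
240^256 ≡ 294^2 = 86436 ≡ 423
470 = 256 + 128 + 64 + 16 + 4 + 2, so 240^470 ≡ 423·294·450·118·168·258 ≡ 22 (mod 503)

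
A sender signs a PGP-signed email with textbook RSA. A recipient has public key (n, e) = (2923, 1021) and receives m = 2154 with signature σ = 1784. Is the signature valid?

valid

Squares mod 2923: σ^1≡1784, σ^2≡2432, σ^4≡1395, σ^8≡2230, σ^16≡877, σ^32≡380, σ^64≡1173, σ^128≡2119, σ^256≡433, σ^512≡417
1021 = 512 + 256 + 128 + 64 + 32 + 16 + 8 + 4 + 1, so σ^1021 ≡ 417·433·2119·1173·380·877·2230·1395·1784 ≡ 2154 (mod 2923)
Since 2154 equals the digest 2154, verification succeeds.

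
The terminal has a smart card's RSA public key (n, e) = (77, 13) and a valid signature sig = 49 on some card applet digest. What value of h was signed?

70

sig^2 ≡ 49^2 = 2401 ≡ 14
sig^4 ≡ 14^2 = 196 ≡ 42
sig^8 ≡ 42^2 = 1764 ≡ 70
13 = 8 + 4 + 1, so sig^13 ≡ 70·42·49 ≡ 70 (mod 77)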